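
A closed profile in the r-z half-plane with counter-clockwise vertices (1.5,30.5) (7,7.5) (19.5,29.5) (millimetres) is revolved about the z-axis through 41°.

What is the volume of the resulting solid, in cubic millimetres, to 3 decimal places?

Volume = 1364.144 mm³

Profile (r,z), 3 vertices: (1.5,30.5) (7,7.5) (19.5,29.5)
edge 0: (1.5,30.5)→(7,7.5)  cross = 1.5·7.5 − 7·30.5 = -202.2500; (r_i+r_j)·cross = 8.5·-202.2500 = -1719.1250
edge 1: (7,7.5)→(19.5,29.5)  cross = 7·29.5 − 19.5·7.5 = 60.2500; (r_i+r_j)·cross = 26.5·60.2500 = 1596.6250
edge 2: (19.5,29.5)→(1.5,30.5)  cross = 19.5·30.5 − 1.5·29.5 = 550.5000; (r_i+r_j)·cross = 21·550.5000 = 11560.5000
Σcross = 408.5000 → A = |Σcross|/2 = 204.2500 mm²
Σ(r_i+r_j)·cross = 11438.0000 → first moment M = |Σ|/6 = 1906.3333
R_c = M/A = 1906.3333/204.2500 = 9.3333 mm
θ = 41° = 0.715585 rad
V = θ·R_c·A = 0.715585·9.3333·204.2500 = 1364.144 mm³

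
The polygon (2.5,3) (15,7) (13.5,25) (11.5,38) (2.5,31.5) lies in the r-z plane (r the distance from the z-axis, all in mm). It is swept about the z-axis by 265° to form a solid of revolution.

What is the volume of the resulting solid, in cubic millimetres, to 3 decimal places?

Volume = 12746.645 mm³

Profile (r,z), 5 vertices: (2.5,3) (15,7) (13.5,25) (11.5,38) (2.5,31.5)
edge 0: (2.5,3)→(15,7)  cross = 2.5·7 − 15·3 = -27.5000; (r_i+r_j)·cross = 17.5·-27.5000 = -481.2500
edge 1: (15,7)→(13.5,25)  cross = 15·25 − 13.5·7 = 280.5000; (r_i+r_j)·cross = 28.5·280.5000 = 7994.2500
edge 2: (13.5,25)→(11.5,38)  cross = 13.5·38 − 11.5·25 = 225.5000; (r_i+r_j)·cross = 25·225.5000 = 5637.5000
edge 3: (11.5,38)→(2.5,31.5)  cross = 11.5·31.5 − 2.5·38 = 267.2500; (r_i+r_j)·cross = 14·267.2500 = 3741.5000
edge 4: (2.5,31.5)→(2.5,3)  cross = 2.5·3 − 2.5·31.5 = -71.2500; (r_i+r_j)·cross = 5·-71.2500 = -356.2500
Σcross = 674.5000 → A = |Σcross|/2 = 337.2500 mm²
Σ(r_i+r_j)·cross = 16535.7500 → first moment M = |Σ|/6 = 2755.9583
R_c = M/A = 2755.9583/337.2500 = 8.1719 mm
θ = 265° = 4.625123 rad
V = θ·R_c·A = 4.625123·8.1719·337.2500 = 12746.645 mm³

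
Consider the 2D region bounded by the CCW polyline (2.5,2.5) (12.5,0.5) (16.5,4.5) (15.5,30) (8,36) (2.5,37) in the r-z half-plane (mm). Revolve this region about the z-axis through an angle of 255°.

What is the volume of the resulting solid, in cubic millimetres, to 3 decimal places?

Profile (r,z), 6 vertices: (2.5,2.5) (12.5,0.5) (16.5,4.5) (15.5,30) (8,36) (2.5,37)
edge 0: (2.5,2.5)→(12.5,0.5)  cross = 2.5·0.5 − 12.5·2.5 = -30.0000; (r_i+r_j)·cross = 15·-30.0000 = -450.0000
edge 1: (12.5,0.5)→(16.5,4.5)  cross = 12.5·4.5 − 16.5·0.5 = 48.0000; (r_i+r_j)·cross = 29·48.0000 = 1392.0000
edge 2: (16.5,4.5)→(15.5,30)  cross = 16.5·30 − 15.5·4.5 = 425.2500; (r_i+r_j)·cross = 32·425.2500 = 13608.0000
edge 3: (15.5,30)→(8,36)  cross = 15.5·36 − 8·30 = 318.0000; (r_i+r_j)·cross = 23.5·318.0000 = 7473.0000
edge 4: (8,36)→(2.5,37)  cross = 8·37 − 2.5·36 = 206.0000; (r_i+r_j)·cross = 10.5·206.0000 = 2163.0000
edge 5: (2.5,37)→(2.5,2.5)  cross = 2.5·2.5 − 2.5·37 = -86.2500; (r_i+r_j)·cross = 5·-86.2500 = -431.2500
Σcross = 881.0000 → A = |Σcross|/2 = 440.5000 mm²
Σ(r_i+r_j)·cross = 23754.7500 → first moment M = |Σ|/6 = 3959.1250
R_c = M/A = 3959.1250/440.5000 = 8.9878 mm
θ = 255° = 4.450590 rad
V = θ·R_c·A = 4.450590·8.9878·440.5000 = 17620.441 mm³

Volume = 17620.441 mm³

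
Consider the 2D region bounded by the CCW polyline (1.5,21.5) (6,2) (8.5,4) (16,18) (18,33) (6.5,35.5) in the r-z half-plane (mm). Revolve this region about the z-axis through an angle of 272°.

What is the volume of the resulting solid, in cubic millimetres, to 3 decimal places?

Profile (r,z), 6 vertices: (1.5,21.5) (6,2) (8.5,4) (16,18) (18,33) (6.5,35.5)
edge 0: (1.5,21.5)→(6,2)  cross = 1.5·2 − 6·21.5 = -126.0000; (r_i+r_j)·cross = 7.5·-126.0000 = -945.0000
edge 1: (6,2)→(8.5,4)  cross = 6·4 − 8.5·2 = 7.0000; (r_i+r_j)·cross = 14.5·7.0000 = 101.5000
edge 2: (8.5,4)→(16,18)  cross = 8.5·18 − 16·4 = 89.0000; (r_i+r_j)·cross = 24.5·89.0000 = 2180.5000
edge 3: (16,18)→(18,33)  cross = 16·33 − 18·18 = 204.0000; (r_i+r_j)·cross = 34·204.0000 = 6936.0000
edge 4: (18,33)→(6.5,35.5)  cross = 18·35.5 − 6.5·33 = 424.5000; (r_i+r_j)·cross = 24.5·424.5000 = 10400.2500
edge 5: (6.5,35.5)→(1.5,21.5)  cross = 6.5·21.5 − 1.5·35.5 = 86.5000; (r_i+r_j)·cross = 8·86.5000 = 692.0000
Σcross = 685.0000 → A = |Σcross|/2 = 342.5000 mm²
Σ(r_i+r_j)·cross = 19365.2500 → first moment M = |Σ|/6 = 3227.5417
R_c = M/A = 3227.5417/342.5000 = 9.4235 mm
θ = 272° = 4.747296 rad
V = θ·R_c·A = 4.747296·9.4235·342.5000 = 15322.094 mm³

Volume = 15322.094 mm³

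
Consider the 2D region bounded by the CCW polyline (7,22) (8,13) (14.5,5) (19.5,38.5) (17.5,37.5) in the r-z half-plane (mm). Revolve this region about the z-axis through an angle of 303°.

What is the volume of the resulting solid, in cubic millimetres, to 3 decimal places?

Volume = 14259.148 mm³

Profile (r,z), 5 vertices: (7,22) (8,13) (14.5,5) (19.5,38.5) (17.5,37.5)
edge 0: (7,22)→(8,13)  cross = 7·13 − 8·22 = -85.0000; (r_i+r_j)·cross = 15·-85.0000 = -1275.0000
edge 1: (8,13)→(14.5,5)  cross = 8·5 − 14.5·13 = -148.5000; (r_i+r_j)·cross = 22.5·-148.5000 = -3341.2500
edge 2: (14.5,5)→(19.5,38.5)  cross = 14.5·38.5 − 19.5·5 = 460.7500; (r_i+r_j)·cross = 34·460.7500 = 15665.5000
edge 3: (19.5,38.5)→(17.5,37.5)  cross = 19.5·37.5 − 17.5·38.5 = 57.5000; (r_i+r_j)·cross = 37·57.5000 = 2127.5000
edge 4: (17.5,37.5)→(7,22)  cross = 17.5·22 − 7·37.5 = 122.5000; (r_i+r_j)·cross = 24.5·122.5000 = 3001.2500
Σcross = 407.2500 → A = |Σcross|/2 = 203.6250 mm²
Σ(r_i+r_j)·cross = 16178.0000 → first moment M = |Σ|/6 = 2696.3333
R_c = M/A = 2696.3333/203.6250 = 13.2417 mm
θ = 303° = 5.288348 rad
V = θ·R_c·A = 5.288348·13.2417·203.6250 = 14259.148 mm³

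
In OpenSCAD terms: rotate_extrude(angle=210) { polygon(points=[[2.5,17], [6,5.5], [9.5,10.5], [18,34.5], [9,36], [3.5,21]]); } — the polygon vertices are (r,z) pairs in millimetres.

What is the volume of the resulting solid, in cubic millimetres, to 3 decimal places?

Profile (r,z), 6 vertices: (2.5,17) (6,5.5) (9.5,10.5) (18,34.5) (9,36) (3.5,21)
edge 0: (2.5,17)→(6,5.5)  cross = 2.5·5.5 − 6·17 = -88.2500; (r_i+r_j)·cross = 8.5·-88.2500 = -750.1250
edge 1: (6,5.5)→(9.5,10.5)  cross = 6·10.5 − 9.5·5.5 = 10.7500; (r_i+r_j)·cross = 15.5·10.7500 = 166.6250
edge 2: (9.5,10.5)→(18,34.5)  cross = 9.5·34.5 − 18·10.5 = 138.7500; (r_i+r_j)·cross = 27.5·138.7500 = 3815.6250
edge 3: (18,34.5)→(9,36)  cross = 18·36 − 9·34.5 = 337.5000; (r_i+r_j)·cross = 27·337.5000 = 9112.5000
edge 4: (9,36)→(3.5,21)  cross = 9·21 − 3.5·36 = 63.0000; (r_i+r_j)·cross = 12.5·63.0000 = 787.5000
edge 5: (3.5,21)→(2.5,17)  cross = 3.5·17 − 2.5·21 = 7.0000; (r_i+r_j)·cross = 6·7.0000 = 42.0000
Σcross = 468.7500 → A = |Σcross|/2 = 234.3750 mm²
Σ(r_i+r_j)·cross = 13174.1250 → first moment M = |Σ|/6 = 2195.6875
R_c = M/A = 2195.6875/234.3750 = 9.3683 mm
θ = 210° = 3.665191 rad
V = θ·R_c·A = 3.665191·9.3683·234.3750 = 8047.615 mm³

Volume = 8047.615 mm³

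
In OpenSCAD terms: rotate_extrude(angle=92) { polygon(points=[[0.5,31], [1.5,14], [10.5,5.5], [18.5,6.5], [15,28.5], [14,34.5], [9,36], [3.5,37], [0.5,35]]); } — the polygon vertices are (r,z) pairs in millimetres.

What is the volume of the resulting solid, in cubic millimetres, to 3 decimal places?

Volume = 6040.019 mm³

Profile (r,z), 9 vertices: (0.5,31) (1.5,14) (10.5,5.5) (18.5,6.5) (15,28.5) (14,34.5) (9,36) (3.5,37) (0.5,35)
edge 0: (0.5,31)→(1.5,14)  cross = 0.5·14 − 1.5·31 = -39.5000; (r_i+r_j)·cross = 2·-39.5000 = -79.0000
edge 1: (1.5,14)→(10.5,5.5)  cross = 1.5·5.5 − 10.5·14 = -138.7500; (r_i+r_j)·cross = 12·-138.7500 = -1665.0000
edge 2: (10.5,5.5)→(18.5,6.5)  cross = 10.5·6.5 − 18.5·5.5 = -33.5000; (r_i+r_j)·cross = 29·-33.5000 = -971.5000
edge 3: (18.5,6.5)→(15,28.5)  cross = 18.5·28.5 − 15·6.5 = 429.7500; (r_i+r_j)·cross = 33.5·429.7500 = 14396.6250
edge 4: (15,28.5)→(14,34.5)  cross = 15·34.5 − 14·28.5 = 118.5000; (r_i+r_j)·cross = 29·118.5000 = 3436.5000
edge 5: (14,34.5)→(9,36)  cross = 14·36 − 9·34.5 = 193.5000; (r_i+r_j)·cross = 23·193.5000 = 4450.5000
edge 6: (9,36)→(3.5,37)  cross = 9·37 − 3.5·36 = 207.0000; (r_i+r_j)·cross = 12.5·207.0000 = 2587.5000
edge 7: (3.5,37)→(0.5,35)  cross = 3.5·35 − 0.5·37 = 104.0000; (r_i+r_j)·cross = 4·104.0000 = 416.0000
edge 8: (0.5,35)→(0.5,31)  cross = 0.5·31 − 0.5·35 = -2.0000; (r_i+r_j)·cross = 1·-2.0000 = -2.0000
Σcross = 839.0000 → A = |Σcross|/2 = 419.5000 mm²
Σ(r_i+r_j)·cross = 22569.6250 → first moment M = |Σ|/6 = 3761.6042
R_c = M/A = 3761.6042/419.5000 = 8.9669 mm
θ = 92° = 1.605703 rad
V = θ·R_c·A = 1.605703·8.9669·419.5000 = 6040.019 mm³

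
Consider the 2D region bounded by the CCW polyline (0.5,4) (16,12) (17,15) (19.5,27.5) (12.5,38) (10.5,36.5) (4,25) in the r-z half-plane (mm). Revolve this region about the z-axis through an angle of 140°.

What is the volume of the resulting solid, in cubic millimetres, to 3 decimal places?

Volume = 9102.808 mm³

Profile (r,z), 7 vertices: (0.5,4) (16,12) (17,15) (19.5,27.5) (12.5,38) (10.5,36.5) (4,25)
edge 0: (0.5,4)→(16,12)  cross = 0.5·12 − 16·4 = -58.0000; (r_i+r_j)·cross = 16.5·-58.0000 = -957.0000
edge 1: (16,12)→(17,15)  cross = 16·15 − 17·12 = 36.0000; (r_i+r_j)·cross = 33·36.0000 = 1188.0000
edge 2: (17,15)→(19.5,27.5)  cross = 17·27.5 − 19.5·15 = 175.0000; (r_i+r_j)·cross = 36.5·175.0000 = 6387.5000
edge 3: (19.5,27.5)→(12.5,38)  cross = 19.5·38 − 12.5·27.5 = 397.2500; (r_i+r_j)·cross = 32·397.2500 = 12712.0000
edge 4: (12.5,38)→(10.5,36.5)  cross = 12.5·36.5 − 10.5·38 = 57.2500; (r_i+r_j)·cross = 23·57.2500 = 1316.7500
edge 5: (10.5,36.5)→(4,25)  cross = 10.5·25 − 4·36.5 = 116.5000; (r_i+r_j)·cross = 14.5·116.5000 = 1689.2500
edge 6: (4,25)→(0.5,4)  cross = 4·4 − 0.5·25 = 3.5000; (r_i+r_j)·cross = 4.5·3.5000 = 15.7500
Σcross = 727.5000 → A = |Σcross|/2 = 363.7500 mm²
Σ(r_i+r_j)·cross = 22352.2500 → first moment M = |Σ|/6 = 3725.3750
R_c = M/A = 3725.3750/363.7500 = 10.2416 mm
θ = 140° = 2.443461 rad
V = θ·R_c·A = 2.443461·10.2416·363.7500 = 9102.808 mm³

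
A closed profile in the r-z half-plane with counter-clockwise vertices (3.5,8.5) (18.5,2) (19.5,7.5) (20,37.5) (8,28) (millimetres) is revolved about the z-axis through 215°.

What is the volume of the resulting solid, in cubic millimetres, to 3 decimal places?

Profile (r,z), 5 vertices: (3.5,8.5) (18.5,2) (19.5,7.5) (20,37.5) (8,28)
edge 0: (3.5,8.5)→(18.5,2)  cross = 3.5·2 − 18.5·8.5 = -150.2500; (r_i+r_j)·cross = 22·-150.2500 = -3305.5000
edge 1: (18.5,2)→(19.5,7.5)  cross = 18.5·7.5 − 19.5·2 = 99.7500; (r_i+r_j)·cross = 38·99.7500 = 3790.5000
edge 2: (19.5,7.5)→(20,37.5)  cross = 19.5·37.5 − 20·7.5 = 581.2500; (r_i+r_j)·cross = 39.5·581.2500 = 22959.3750
edge 3: (20,37.5)→(8,28)  cross = 20·28 − 8·37.5 = 260.0000; (r_i+r_j)·cross = 28·260.0000 = 7280.0000
edge 4: (8,28)→(3.5,8.5)  cross = 8·8.5 − 3.5·28 = -30.0000; (r_i+r_j)·cross = 11.5·-30.0000 = -345.0000
Σcross = 760.7500 → A = |Σcross|/2 = 380.3750 mm²
Σ(r_i+r_j)·cross = 30379.3750 → first moment M = |Σ|/6 = 5063.2292
R_c = M/A = 5063.2292/380.3750 = 13.3112 mm
θ = 215° = 3.752458 rad
V = θ·R_c·A = 3.752458·13.3112·380.3750 = 18999.554 mm³

Volume = 18999.554 mm³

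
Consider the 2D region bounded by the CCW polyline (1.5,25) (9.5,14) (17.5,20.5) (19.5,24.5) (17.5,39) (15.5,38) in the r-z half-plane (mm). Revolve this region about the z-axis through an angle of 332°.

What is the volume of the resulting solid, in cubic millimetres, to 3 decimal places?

Profile (r,z), 6 vertices: (1.5,25) (9.5,14) (17.5,20.5) (19.5,24.5) (17.5,39) (15.5,38)
edge 0: (1.5,25)→(9.5,14)  cross = 1.5·14 − 9.5·25 = -216.5000; (r_i+r_j)·cross = 11·-216.5000 = -2381.5000
edge 1: (9.5,14)→(17.5,20.5)  cross = 9.5·20.5 − 17.5·14 = -50.2500; (r_i+r_j)·cross = 27·-50.2500 = -1356.7500
edge 2: (17.5,20.5)→(19.5,24.5)  cross = 17.5·24.5 − 19.5·20.5 = 29.0000; (r_i+r_j)·cross = 37·29.0000 = 1073.0000
edge 3: (19.5,24.5)→(17.5,39)  cross = 19.5·39 − 17.5·24.5 = 331.7500; (r_i+r_j)·cross = 37·331.7500 = 12274.7500
edge 4: (17.5,39)→(15.5,38)  cross = 17.5·38 − 15.5·39 = 60.5000; (r_i+r_j)·cross = 33·60.5000 = 1996.5000
edge 5: (15.5,38)→(1.5,25)  cross = 15.5·25 − 1.5·38 = 330.5000; (r_i+r_j)·cross = 17·330.5000 = 5618.5000
Σcross = 485.0000 → A = |Σcross|/2 = 242.5000 mm²
Σ(r_i+r_j)·cross = 17224.5000 → first moment M = |Σ|/6 = 2870.7500
R_c = M/A = 2870.7500/242.5000 = 11.8381 mm
θ = 332° = 5.794493 rad
V = θ·R_c·A = 5.794493·11.8381·242.5000 = 16634.541 mm³

Volume = 16634.541 mm³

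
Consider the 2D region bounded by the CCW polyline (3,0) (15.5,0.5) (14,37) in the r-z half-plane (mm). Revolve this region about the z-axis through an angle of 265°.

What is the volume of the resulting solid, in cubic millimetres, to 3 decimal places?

Profile (r,z), 3 vertices: (3,0) (15.5,0.5) (14,37)
edge 0: (3,0)→(15.5,0.5)  cross = 3·0.5 − 15.5·0 = 1.5000; (r_i+r_j)·cross = 18.5·1.5000 = 27.7500
edge 1: (15.5,0.5)→(14,37)  cross = 15.5·37 − 14·0.5 = 566.5000; (r_i+r_j)·cross = 29.5·566.5000 = 16711.7500
edge 2: (14,37)→(3,0)  cross = 14·0 − 3·37 = -111.0000; (r_i+r_j)·cross = 17·-111.0000 = -1887.0000
Σcross = 457.0000 → A = |Σcross|/2 = 228.5000 mm²
Σ(r_i+r_j)·cross = 14852.5000 → first moment M = |Σ|/6 = 2475.4167
R_c = M/A = 2475.4167/228.5000 = 10.8333 mm
θ = 265° = 4.625123 rad
V = θ·R_c·A = 4.625123·10.8333·228.5000 = 11449.105 mm³

Volume = 11449.105 mm³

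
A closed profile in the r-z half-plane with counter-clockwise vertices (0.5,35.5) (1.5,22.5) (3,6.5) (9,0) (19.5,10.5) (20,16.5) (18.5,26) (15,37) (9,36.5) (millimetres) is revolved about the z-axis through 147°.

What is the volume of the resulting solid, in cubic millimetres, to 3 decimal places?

Profile (r,z), 9 vertices: (0.5,35.5) (1.5,22.5) (3,6.5) (9,0) (19.5,10.5) (20,16.5) (18.5,26) (15,37) (9,36.5)
edge 0: (0.5,35.5)→(1.5,22.5)  cross = 0.5·22.5 − 1.5·35.5 = -42.0000; (r_i+r_j)·cross = 2·-42.0000 = -84.0000
edge 1: (1.5,22.5)→(3,6.5)  cross = 1.5·6.5 − 3·22.5 = -57.7500; (r_i+r_j)·cross = 4.5·-57.7500 = -259.8750
edge 2: (3,6.5)→(9,0)  cross = 3·0 − 9·6.5 = -58.5000; (r_i+r_j)·cross = 12·-58.5000 = -702.0000
edge 3: (9,0)→(19.5,10.5)  cross = 9·10.5 − 19.5·0 = 94.5000; (r_i+r_j)·cross = 28.5·94.5000 = 2693.2500
edge 4: (19.5,10.5)→(20,16.5)  cross = 19.5·16.5 − 20·10.5 = 111.7500; (r_i+r_j)·cross = 39.5·111.7500 = 4414.1250
edge 5: (20,16.5)→(18.5,26)  cross = 20·26 − 18.5·16.5 = 214.7500; (r_i+r_j)·cross = 38.5·214.7500 = 8267.8750
edge 6: (18.5,26)→(15,37)  cross = 18.5·37 − 15·26 = 294.5000; (r_i+r_j)·cross = 33.5·294.5000 = 9865.7500
edge 7: (15,37)→(9,36.5)  cross = 15·36.5 − 9·37 = 214.5000; (r_i+r_j)·cross = 24·214.5000 = 5148.0000
edge 8: (9,36.5)→(0.5,35.5)  cross = 9·35.5 − 0.5·36.5 = 301.2500; (r_i+r_j)·cross = 9.5·301.2500 = 2861.8750
Σcross = 1073.0000 → A = |Σcross|/2 = 536.5000 mm²
Σ(r_i+r_j)·cross = 32205.0000 → first moment M = |Σ|/6 = 5367.5000
R_c = M/A = 5367.5000/536.5000 = 10.0047 mm
θ = 147° = 2.565634 rad
V = θ·R_c·A = 2.565634·10.0047·536.5000 = 13771.040 mm³

Volume = 13771.040 mm³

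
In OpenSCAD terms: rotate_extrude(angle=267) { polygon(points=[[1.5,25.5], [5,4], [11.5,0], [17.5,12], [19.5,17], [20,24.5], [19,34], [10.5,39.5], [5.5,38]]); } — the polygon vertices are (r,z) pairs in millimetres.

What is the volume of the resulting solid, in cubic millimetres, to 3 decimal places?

Profile (r,z), 9 vertices: (1.5,25.5) (5,4) (11.5,0) (17.5,12) (19.5,17) (20,24.5) (19,34) (10.5,39.5) (5.5,38)
edge 0: (1.5,25.5)→(5,4)  cross = 1.5·4 − 5·25.5 = -121.5000; (r_i+r_j)·cross = 6.5·-121.5000 = -789.7500
edge 1: (5,4)→(11.5,0)  cross = 5·0 − 11.5·4 = -46.0000; (r_i+r_j)·cross = 16.5·-46.0000 = -759.0000
edge 2: (11.5,0)→(17.5,12)  cross = 11.5·12 − 17.5·0 = 138.0000; (r_i+r_j)·cross = 29·138.0000 = 4002.0000
edge 3: (17.5,12)→(19.5,17)  cross = 17.5·17 − 19.5·12 = 63.5000; (r_i+r_j)·cross = 37·63.5000 = 2349.5000
edge 4: (19.5,17)→(20,24.5)  cross = 19.5·24.5 − 20·17 = 137.7500; (r_i+r_j)·cross = 39.5·137.7500 = 5441.1250
edge 5: (20,24.5)→(19,34)  cross = 20·34 − 19·24.5 = 214.5000; (r_i+r_j)·cross = 39·214.5000 = 8365.5000
edge 6: (19,34)→(10.5,39.5)  cross = 19·39.5 − 10.5·34 = 393.5000; (r_i+r_j)·cross = 29.5·393.5000 = 11608.2500
edge 7: (10.5,39.5)→(5.5,38)  cross = 10.5·38 − 5.5·39.5 = 181.7500; (r_i+r_j)·cross = 16·181.7500 = 2908.0000
edge 8: (5.5,38)→(1.5,25.5)  cross = 5.5·25.5 − 1.5·38 = 83.2500; (r_i+r_j)·cross = 7·83.2500 = 582.7500
Σcross = 1044.7500 → A = |Σcross|/2 = 522.3750 mm²
Σ(r_i+r_j)·cross = 33708.3750 → first moment M = |Σ|/6 = 5618.0625
R_c = M/A = 5618.0625/522.3750 = 10.7548 mm
θ = 267° = 4.660029 rad
V = θ·R_c·A = 4.660029·10.7548·522.3750 = 26180.335 mm³

Volume = 26180.335 mm³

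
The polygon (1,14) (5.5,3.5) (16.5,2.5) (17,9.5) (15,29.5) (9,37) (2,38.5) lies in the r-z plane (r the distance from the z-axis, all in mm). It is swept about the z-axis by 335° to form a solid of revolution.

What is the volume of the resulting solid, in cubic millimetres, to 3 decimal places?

Volume = 23176.560 mm³

Profile (r,z), 7 vertices: (1,14) (5.5,3.5) (16.5,2.5) (17,9.5) (15,29.5) (9,37) (2,38.5)
edge 0: (1,14)→(5.5,3.5)  cross = 1·3.5 − 5.5·14 = -73.5000; (r_i+r_j)·cross = 6.5·-73.5000 = -477.7500
edge 1: (5.5,3.5)→(16.5,2.5)  cross = 5.5·2.5 − 16.5·3.5 = -44.0000; (r_i+r_j)·cross = 22·-44.0000 = -968.0000
edge 2: (16.5,2.5)→(17,9.5)  cross = 16.5·9.5 − 17·2.5 = 114.2500; (r_i+r_j)·cross = 33.5·114.2500 = 3827.3750
edge 3: (17,9.5)→(15,29.5)  cross = 17·29.5 − 15·9.5 = 359.0000; (r_i+r_j)·cross = 32·359.0000 = 11488.0000
edge 4: (15,29.5)→(9,37)  cross = 15·37 − 9·29.5 = 289.5000; (r_i+r_j)·cross = 24·289.5000 = 6948.0000
edge 5: (9,37)→(2,38.5)  cross = 9·38.5 − 2·37 = 272.5000; (r_i+r_j)·cross = 11·272.5000 = 2997.5000
edge 6: (2,38.5)→(1,14)  cross = 2·14 − 1·38.5 = -10.5000; (r_i+r_j)·cross = 3·-10.5000 = -31.5000
Σcross = 907.2500 → A = |Σcross|/2 = 453.6250 mm²
Σ(r_i+r_j)·cross = 23783.6250 → first moment M = |Σ|/6 = 3963.9375
R_c = M/A = 3963.9375/453.6250 = 8.7384 mm
θ = 335° = 5.846853 rad
V = θ·R_c·A = 5.846853·8.7384·453.6250 = 23176.560 mm³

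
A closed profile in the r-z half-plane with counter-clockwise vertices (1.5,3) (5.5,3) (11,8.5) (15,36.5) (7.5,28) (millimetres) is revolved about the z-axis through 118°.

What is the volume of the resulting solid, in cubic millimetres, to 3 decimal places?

Volume = 3563.602 mm³

Profile (r,z), 5 vertices: (1.5,3) (5.5,3) (11,8.5) (15,36.5) (7.5,28)
edge 0: (1.5,3)→(5.5,3)  cross = 1.5·3 − 5.5·3 = -12.0000; (r_i+r_j)·cross = 7·-12.0000 = -84.0000
edge 1: (5.5,3)→(11,8.5)  cross = 5.5·8.5 − 11·3 = 13.7500; (r_i+r_j)·cross = 16.5·13.7500 = 226.8750
edge 2: (11,8.5)→(15,36.5)  cross = 11·36.5 − 15·8.5 = 274.0000; (r_i+r_j)·cross = 26·274.0000 = 7124.0000
edge 3: (15,36.5)→(7.5,28)  cross = 15·28 − 7.5·36.5 = 146.2500; (r_i+r_j)·cross = 22.5·146.2500 = 3290.6250
edge 4: (7.5,28)→(1.5,3)  cross = 7.5·3 − 1.5·28 = -19.5000; (r_i+r_j)·cross = 9·-19.5000 = -175.5000
Σcross = 402.5000 → A = |Σcross|/2 = 201.2500 mm²
Σ(r_i+r_j)·cross = 10382.0000 → first moment M = |Σ|/6 = 1730.3333
R_c = M/A = 1730.3333/201.2500 = 8.5979 mm
θ = 118° = 2.059489 rad
V = θ·R_c·A = 2.059489·8.5979·201.2500 = 3563.602 mm³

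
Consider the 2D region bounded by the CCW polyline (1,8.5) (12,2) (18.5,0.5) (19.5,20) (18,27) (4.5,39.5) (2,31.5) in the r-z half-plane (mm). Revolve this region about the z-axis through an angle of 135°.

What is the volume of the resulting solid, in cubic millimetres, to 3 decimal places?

Profile (r,z), 7 vertices: (1,8.5) (12,2) (18.5,0.5) (19.5,20) (18,27) (4.5,39.5) (2,31.5)
edge 0: (1,8.5)→(12,2)  cross = 1·2 − 12·8.5 = -100.0000; (r_i+r_j)·cross = 13·-100.0000 = -1300.0000
edge 1: (12,2)→(18.5,0.5)  cross = 12·0.5 − 18.5·2 = -31.0000; (r_i+r_j)·cross = 30.5·-31.0000 = -945.5000
edge 2: (18.5,0.5)→(19.5,20)  cross = 18.5·20 − 19.5·0.5 = 360.2500; (r_i+r_j)·cross = 38·360.2500 = 13689.5000
edge 3: (19.5,20)→(18,27)  cross = 19.5·27 − 18·20 = 166.5000; (r_i+r_j)·cross = 37.5·166.5000 = 6243.7500
edge 4: (18,27)→(4.5,39.5)  cross = 18·39.5 − 4.5·27 = 589.5000; (r_i+r_j)·cross = 22.5·589.5000 = 13263.7500
edge 5: (4.5,39.5)→(2,31.5)  cross = 4.5·31.5 − 2·39.5 = 62.7500; (r_i+r_j)·cross = 6.5·62.7500 = 407.8750
edge 6: (2,31.5)→(1,8.5)  cross = 2·8.5 − 1·31.5 = -14.5000; (r_i+r_j)·cross = 3·-14.5000 = -43.5000
Σcross = 1033.5000 → A = |Σcross|/2 = 516.7500 mm²
Σ(r_i+r_j)·cross = 31315.8750 → first moment M = |Σ|/6 = 5219.3125
R_c = M/A = 5219.3125/516.7500 = 10.1003 mm
θ = 135° = 2.356194 rad
V = θ·R_c·A = 2.356194·10.1003·516.7500 = 12297.715 mm³

Volume = 12297.715 mm³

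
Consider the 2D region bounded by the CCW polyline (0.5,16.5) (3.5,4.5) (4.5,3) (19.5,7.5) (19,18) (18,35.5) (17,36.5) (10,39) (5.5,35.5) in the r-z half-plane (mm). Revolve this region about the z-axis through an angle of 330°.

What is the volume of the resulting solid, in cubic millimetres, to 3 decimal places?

Profile (r,z), 9 vertices: (0.5,16.5) (3.5,4.5) (4.5,3) (19.5,7.5) (19,18) (18,35.5) (17,36.5) (10,39) (5.5,35.5)
edge 0: (0.5,16.5)→(3.5,4.5)  cross = 0.5·4.5 − 3.5·16.5 = -55.5000; (r_i+r_j)·cross = 4·-55.5000 = -222.0000
edge 1: (3.5,4.5)→(4.5,3)  cross = 3.5·3 − 4.5·4.5 = -9.7500; (r_i+r_j)·cross = 8·-9.7500 = -78.0000
edge 2: (4.5,3)→(19.5,7.5)  cross = 4.5·7.5 − 19.5·3 = -24.7500; (r_i+r_j)·cross = 24·-24.7500 = -594.0000
edge 3: (19.5,7.5)→(19,18)  cross = 19.5·18 − 19·7.5 = 208.5000; (r_i+r_j)·cross = 38.5·208.5000 = 8027.2500
edge 4: (19,18)→(18,35.5)  cross = 19·35.5 − 18·18 = 350.5000; (r_i+r_j)·cross = 37·350.5000 = 12968.5000
edge 5: (18,35.5)→(17,36.5)  cross = 18·36.5 − 17·35.5 = 53.5000; (r_i+r_j)·cross = 35·53.5000 = 1872.5000
edge 6: (17,36.5)→(10,39)  cross = 17·39 − 10·36.5 = 298.0000; (r_i+r_j)·cross = 27·298.0000 = 8046.0000
edge 7: (10,39)→(5.5,35.5)  cross = 10·35.5 − 5.5·39 = 140.5000; (r_i+r_j)·cross = 15.5·140.5000 = 2177.7500
edge 8: (5.5,35.5)→(0.5,16.5)  cross = 5.5·16.5 − 0.5·35.5 = 73.0000; (r_i+r_j)·cross = 6·73.0000 = 438.0000
Σcross = 1034.0000 → A = |Σcross|/2 = 517.0000 mm²
Σ(r_i+r_j)·cross = 32636.0000 → first moment M = |Σ|/6 = 5439.3333
R_c = M/A = 5439.3333/517.0000 = 10.5210 mm
θ = 330° = 5.759587 rad
V = θ·R_c·A = 5.759587·10.5210·517.0000 = 31328.311 mm³

Volume = 31328.311 mm³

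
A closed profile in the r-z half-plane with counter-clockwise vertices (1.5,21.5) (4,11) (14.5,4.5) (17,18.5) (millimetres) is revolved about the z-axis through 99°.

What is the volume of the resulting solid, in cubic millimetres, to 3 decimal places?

Volume = 2674.896 mm³

Profile (r,z), 4 vertices: (1.5,21.5) (4,11) (14.5,4.5) (17,18.5)
edge 0: (1.5,21.5)→(4,11)  cross = 1.5·11 − 4·21.5 = -69.5000; (r_i+r_j)·cross = 5.5·-69.5000 = -382.2500
edge 1: (4,11)→(14.5,4.5)  cross = 4·4.5 − 14.5·11 = -141.5000; (r_i+r_j)·cross = 18.5·-141.5000 = -2617.7500
edge 2: (14.5,4.5)→(17,18.5)  cross = 14.5·18.5 − 17·4.5 = 191.7500; (r_i+r_j)·cross = 31.5·191.7500 = 6040.1250
edge 3: (17,18.5)→(1.5,21.5)  cross = 17·21.5 − 1.5·18.5 = 337.7500; (r_i+r_j)·cross = 18.5·337.7500 = 6248.3750
Σcross = 318.5000 → A = |Σcross|/2 = 159.2500 mm²
Σ(r_i+r_j)·cross = 9288.5000 → first moment M = |Σ|/6 = 1548.0833
R_c = M/A = 1548.0833/159.2500 = 9.7211 mm
θ = 99° = 1.727876 rad
V = θ·R_c·A = 1.727876·9.7211·159.2500 = 2674.896 mm³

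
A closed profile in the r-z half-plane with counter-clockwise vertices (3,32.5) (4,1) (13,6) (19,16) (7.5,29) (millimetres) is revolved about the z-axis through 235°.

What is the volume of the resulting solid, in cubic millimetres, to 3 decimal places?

Profile (r,z), 5 vertices: (3,32.5) (4,1) (13,6) (19,16) (7.5,29)
edge 0: (3,32.5)→(4,1)  cross = 3·1 − 4·32.5 = -127.0000; (r_i+r_j)·cross = 7·-127.0000 = -889.0000
edge 1: (4,1)→(13,6)  cross = 4·6 − 13·1 = 11.0000; (r_i+r_j)·cross = 17·11.0000 = 187.0000
edge 2: (13,6)→(19,16)  cross = 13·16 − 19·6 = 94.0000; (r_i+r_j)·cross = 32·94.0000 = 3008.0000
edge 3: (19,16)→(7.5,29)  cross = 19·29 − 7.5·16 = 431.0000; (r_i+r_j)·cross = 26.5·431.0000 = 11421.5000
edge 4: (7.5,29)→(3,32.5)  cross = 7.5·32.5 − 3·29 = 156.7500; (r_i+r_j)·cross = 10.5·156.7500 = 1645.8750
Σcross = 565.7500 → A = |Σcross|/2 = 282.8750 mm²
Σ(r_i+r_j)·cross = 15373.3750 → first moment M = |Σ|/6 = 2562.2292
R_c = M/A = 2562.2292/282.8750 = 9.0578 mm
θ = 235° = 4.101524 rad
V = θ·R_c·A = 4.101524·9.0578·282.8750 = 10509.044 mm³

Volume = 10509.044 mm³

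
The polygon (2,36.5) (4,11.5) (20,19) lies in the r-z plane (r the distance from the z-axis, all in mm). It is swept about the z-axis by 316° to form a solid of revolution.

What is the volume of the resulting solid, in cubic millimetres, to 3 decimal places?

Profile (r,z), 3 vertices: (2,36.5) (4,11.5) (20,19)
edge 0: (2,36.5)→(4,11.5)  cross = 2·11.5 − 4·36.5 = -123.0000; (r_i+r_j)·cross = 6·-123.0000 = -738.0000
edge 1: (4,11.5)→(20,19)  cross = 4·19 − 20·11.5 = -154.0000; (r_i+r_j)·cross = 24·-154.0000 = -3696.0000
edge 2: (20,19)→(2,36.5)  cross = 20·36.5 − 2·19 = 692.0000; (r_i+r_j)·cross = 22·692.0000 = 15224.0000
Σcross = 415.0000 → A = |Σcross|/2 = 207.5000 mm²
Σ(r_i+r_j)·cross = 10790.0000 → first moment M = |Σ|/6 = 1798.3333
R_c = M/A = 1798.3333/207.5000 = 8.6667 mm
θ = 316° = 5.515240 rad
V = θ·R_c·A = 5.515240·8.6667·207.5000 = 9918.241 mm³

Volume = 9918.241 mm³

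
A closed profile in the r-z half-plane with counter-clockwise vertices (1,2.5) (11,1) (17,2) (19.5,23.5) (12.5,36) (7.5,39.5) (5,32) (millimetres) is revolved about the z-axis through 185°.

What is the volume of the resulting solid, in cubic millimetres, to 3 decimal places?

Profile (r,z), 7 vertices: (1,2.5) (11,1) (17,2) (19.5,23.5) (12.5,36) (7.5,39.5) (5,32)
edge 0: (1,2.5)→(11,1)  cross = 1·1 − 11·2.5 = -26.5000; (r_i+r_j)·cross = 12·-26.5000 = -318.0000
edge 1: (11,1)→(17,2)  cross = 11·2 − 17·1 = 5.0000; (r_i+r_j)·cross = 28·5.0000 = 140.0000
edge 2: (17,2)→(19.5,23.5)  cross = 17·23.5 − 19.5·2 = 360.5000; (r_i+r_j)·cross = 36.5·360.5000 = 13158.2500
edge 3: (19.5,23.5)→(12.5,36)  cross = 19.5·36 − 12.5·23.5 = 408.2500; (r_i+r_j)·cross = 32·408.2500 = 13064.0000
edge 4: (12.5,36)→(7.5,39.5)  cross = 12.5·39.5 − 7.5·36 = 223.7500; (r_i+r_j)·cross = 20·223.7500 = 4475.0000
edge 5: (7.5,39.5)→(5,32)  cross = 7.5·32 − 5·39.5 = 42.5000; (r_i+r_j)·cross = 12.5·42.5000 = 531.2500
edge 6: (5,32)→(1,2.5)  cross = 5·2.5 − 1·32 = -19.5000; (r_i+r_j)·cross = 6·-19.5000 = -117.0000
Σcross = 994.0000 → A = |Σcross|/2 = 497.0000 mm²
Σ(r_i+r_j)·cross = 30933.5000 → first moment M = |Σ|/6 = 5155.5833
R_c = M/A = 5155.5833/497.0000 = 10.3734 mm
θ = 185° = 3.228859 rad
V = θ·R_c·A = 3.228859·10.3734·497.0000 = 16646.652 mm³

Volume = 16646.652 mm³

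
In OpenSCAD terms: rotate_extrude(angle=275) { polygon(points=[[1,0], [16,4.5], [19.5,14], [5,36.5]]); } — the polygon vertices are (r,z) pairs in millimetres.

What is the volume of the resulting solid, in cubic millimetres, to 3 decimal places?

Volume = 16332.628 mm³

Profile (r,z), 4 vertices: (1,0) (16,4.5) (19.5,14) (5,36.5)
edge 0: (1,0)→(16,4.5)  cross = 1·4.5 − 16·0 = 4.5000; (r_i+r_j)·cross = 17·4.5000 = 76.5000
edge 1: (16,4.5)→(19.5,14)  cross = 16·14 − 19.5·4.5 = 136.2500; (r_i+r_j)·cross = 35.5·136.2500 = 4836.8750
edge 2: (19.5,14)→(5,36.5)  cross = 19.5·36.5 − 5·14 = 641.7500; (r_i+r_j)·cross = 24.5·641.7500 = 15722.8750
edge 3: (5,36.5)→(1,0)  cross = 5·0 − 1·36.5 = -36.5000; (r_i+r_j)·cross = 6·-36.5000 = -219.0000
Σcross = 746.0000 → A = |Σcross|/2 = 373.0000 mm²
Σ(r_i+r_j)·cross = 20417.2500 → first moment M = |Σ|/6 = 3402.8750
R_c = M/A = 3402.8750/373.0000 = 9.1230 mm
θ = 275° = 4.799655 rad
V = θ·R_c·A = 4.799655·9.1230·373.0000 = 16332.628 mm³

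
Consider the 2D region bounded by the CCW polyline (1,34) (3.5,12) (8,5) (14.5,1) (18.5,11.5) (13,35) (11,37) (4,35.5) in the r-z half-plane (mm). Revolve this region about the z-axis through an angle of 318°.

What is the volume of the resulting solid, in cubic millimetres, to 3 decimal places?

Volume = 22374.261 mm³

Profile (r,z), 8 vertices: (1,34) (3.5,12) (8,5) (14.5,1) (18.5,11.5) (13,35) (11,37) (4,35.5)
edge 0: (1,34)→(3.5,12)  cross = 1·12 − 3.5·34 = -107.0000; (r_i+r_j)·cross = 4.5·-107.0000 = -481.5000
edge 1: (3.5,12)→(8,5)  cross = 3.5·5 − 8·12 = -78.5000; (r_i+r_j)·cross = 11.5·-78.5000 = -902.7500
edge 2: (8,5)→(14.5,1)  cross = 8·1 − 14.5·5 = -64.5000; (r_i+r_j)·cross = 22.5·-64.5000 = -1451.2500
edge 3: (14.5,1)→(18.5,11.5)  cross = 14.5·11.5 − 18.5·1 = 148.2500; (r_i+r_j)·cross = 33·148.2500 = 4892.2500
edge 4: (18.5,11.5)→(13,35)  cross = 18.5·35 − 13·11.5 = 498.0000; (r_i+r_j)·cross = 31.5·498.0000 = 15687.0000
edge 5: (13,35)→(11,37)  cross = 13·37 − 11·35 = 96.0000; (r_i+r_j)·cross = 24·96.0000 = 2304.0000
edge 6: (11,37)→(4,35.5)  cross = 11·35.5 − 4·37 = 242.5000; (r_i+r_j)·cross = 15·242.5000 = 3637.5000
edge 7: (4,35.5)→(1,34)  cross = 4·34 − 1·35.5 = 100.5000; (r_i+r_j)·cross = 5·100.5000 = 502.5000
Σcross = 835.2500 → A = |Σcross|/2 = 417.6250 mm²
Σ(r_i+r_j)·cross = 24187.7500 → first moment M = |Σ|/6 = 4031.2917
R_c = M/A = 4031.2917/417.6250 = 9.6529 mm
θ = 318° = 5.550147 rad
V = θ·R_c·A = 5.550147·9.6529·417.6250 = 22374.261 mm³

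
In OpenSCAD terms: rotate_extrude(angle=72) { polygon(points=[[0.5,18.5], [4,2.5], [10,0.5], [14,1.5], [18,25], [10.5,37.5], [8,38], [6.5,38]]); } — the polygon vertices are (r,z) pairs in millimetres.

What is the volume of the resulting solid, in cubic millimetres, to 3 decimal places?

Profile (r,z), 8 vertices: (0.5,18.5) (4,2.5) (10,0.5) (14,1.5) (18,25) (10.5,37.5) (8,38) (6.5,38)
edge 0: (0.5,18.5)→(4,2.5)  cross = 0.5·2.5 − 4·18.5 = -72.7500; (r_i+r_j)·cross = 4.5·-72.7500 = -327.3750
edge 1: (4,2.5)→(10,0.5)  cross = 4·0.5 − 10·2.5 = -23.0000; (r_i+r_j)·cross = 14·-23.0000 = -322.0000
edge 2: (10,0.5)→(14,1.5)  cross = 10·1.5 − 14·0.5 = 8.0000; (r_i+r_j)·cross = 24·8.0000 = 192.0000
edge 3: (14,1.5)→(18,25)  cross = 14·25 − 18·1.5 = 323.0000; (r_i+r_j)·cross = 32·323.0000 = 10336.0000
edge 4: (18,25)→(10.5,37.5)  cross = 18·37.5 − 10.5·25 = 412.5000; (r_i+r_j)·cross = 28.5·412.5000 = 11756.2500
edge 5: (10.5,37.5)→(8,38)  cross = 10.5·38 − 8·37.5 = 99.0000; (r_i+r_j)·cross = 18.5·99.0000 = 1831.5000
edge 6: (8,38)→(6.5,38)  cross = 8·38 − 6.5·38 = 57.0000; (r_i+r_j)·cross = 14.5·57.0000 = 826.5000
edge 7: (6.5,38)→(0.5,18.5)  cross = 6.5·18.5 − 0.5·38 = 101.2500; (r_i+r_j)·cross = 7·101.2500 = 708.7500
Σcross = 905.0000 → A = |Σcross|/2 = 452.5000 mm²
Σ(r_i+r_j)·cross = 25001.6250 → first moment M = |Σ|/6 = 4166.9375
R_c = M/A = 4166.9375/452.5000 = 9.2087 mm
θ = 72° = 1.256637 rad
V = θ·R_c·A = 1.256637·9.2087·452.5000 = 5236.328 mm³

Volume = 5236.328 mm³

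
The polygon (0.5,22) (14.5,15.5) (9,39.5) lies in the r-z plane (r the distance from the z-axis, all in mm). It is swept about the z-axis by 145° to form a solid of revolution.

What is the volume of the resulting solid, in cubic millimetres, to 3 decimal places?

Profile (r,z), 3 vertices: (0.5,22) (14.5,15.5) (9,39.5)
edge 0: (0.5,22)→(14.5,15.5)  cross = 0.5·15.5 − 14.5·22 = -311.2500; (r_i+r_j)·cross = 15·-311.2500 = -4668.7500
edge 1: (14.5,15.5)→(9,39.5)  cross = 14.5·39.5 − 9·15.5 = 433.2500; (r_i+r_j)·cross = 23.5·433.2500 = 10181.3750
edge 2: (9,39.5)→(0.5,22)  cross = 9·22 − 0.5·39.5 = 178.2500; (r_i+r_j)·cross = 9.5·178.2500 = 1693.3750
Σcross = 300.2500 → A = |Σcross|/2 = 150.1250 mm²
Σ(r_i+r_j)·cross = 7206.0000 → first moment M = |Σ|/6 = 1201.0000
R_c = M/A = 1201.0000/150.1250 = 8.0000 mm
θ = 145° = 2.530727 rad
V = θ·R_c·A = 2.530727·8.0000·150.1250 = 3039.404 mm³

Volume = 3039.404 mm³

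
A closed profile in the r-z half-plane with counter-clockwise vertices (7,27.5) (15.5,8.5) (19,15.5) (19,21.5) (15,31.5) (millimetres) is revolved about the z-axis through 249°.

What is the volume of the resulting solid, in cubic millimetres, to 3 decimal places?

Profile (r,z), 5 vertices: (7,27.5) (15.5,8.5) (19,15.5) (19,21.5) (15,31.5)
edge 0: (7,27.5)→(15.5,8.5)  cross = 7·8.5 − 15.5·27.5 = -366.7500; (r_i+r_j)·cross = 22.5·-366.7500 = -8251.8750
edge 1: (15.5,8.5)→(19,15.5)  cross = 15.5·15.5 − 19·8.5 = 78.7500; (r_i+r_j)·cross = 34.5·78.7500 = 2716.8750
edge 2: (19,15.5)→(19,21.5)  cross = 19·21.5 − 19·15.5 = 114.0000; (r_i+r_j)·cross = 38·114.0000 = 4332.0000
edge 3: (19,21.5)→(15,31.5)  cross = 19·31.5 − 15·21.5 = 276.0000; (r_i+r_j)·cross = 34·276.0000 = 9384.0000
edge 4: (15,31.5)→(7,27.5)  cross = 15·27.5 − 7·31.5 = 192.0000; (r_i+r_j)·cross = 22·192.0000 = 4224.0000
Σcross = 294.0000 → A = |Σcross|/2 = 147.0000 mm²
Σ(r_i+r_j)·cross = 12405.0000 → first moment M = |Σ|/6 = 2067.5000
R_c = M/A = 2067.5000/147.0000 = 14.0646 mm
θ = 249° = 4.345870 rad
V = θ·R_c·A = 4.345870·14.0646·147.0000 = 8985.086 mm³

Volume = 8985.086 mm³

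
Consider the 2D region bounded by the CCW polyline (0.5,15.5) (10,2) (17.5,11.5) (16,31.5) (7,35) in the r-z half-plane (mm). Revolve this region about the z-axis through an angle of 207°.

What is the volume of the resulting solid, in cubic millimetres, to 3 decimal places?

Volume = 12871.841 mm³

Profile (r,z), 5 vertices: (0.5,15.5) (10,2) (17.5,11.5) (16,31.5) (7,35)
edge 0: (0.5,15.5)→(10,2)  cross = 0.5·2 − 10·15.5 = -154.0000; (r_i+r_j)·cross = 10.5·-154.0000 = -1617.0000
edge 1: (10,2)→(17.5,11.5)  cross = 10·11.5 − 17.5·2 = 80.0000; (r_i+r_j)·cross = 27.5·80.0000 = 2200.0000
edge 2: (17.5,11.5)→(16,31.5)  cross = 17.5·31.5 − 16·11.5 = 367.2500; (r_i+r_j)·cross = 33.5·367.2500 = 12302.8750
edge 3: (16,31.5)→(7,35)  cross = 16·35 − 7·31.5 = 339.5000; (r_i+r_j)·cross = 23·339.5000 = 7808.5000
edge 4: (7,35)→(0.5,15.5)  cross = 7·15.5 − 0.5·35 = 91.0000; (r_i+r_j)·cross = 7.5·91.0000 = 682.5000
Σcross = 723.7500 → A = |Σcross|/2 = 361.8750 mm²
Σ(r_i+r_j)·cross = 21376.8750 → first moment M = |Σ|/6 = 3562.8125
R_c = M/A = 3562.8125/361.8750 = 9.8454 mm
θ = 207° = 3.612832 rad
V = θ·R_c·A = 3.612832·9.8454·361.8750 = 12871.841 mm³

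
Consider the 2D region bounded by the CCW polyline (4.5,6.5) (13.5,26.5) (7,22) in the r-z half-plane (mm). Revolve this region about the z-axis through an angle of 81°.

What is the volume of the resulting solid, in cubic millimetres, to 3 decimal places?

Profile (r,z), 3 vertices: (4.5,6.5) (13.5,26.5) (7,22)
edge 0: (4.5,6.5)→(13.5,26.5)  cross = 4.5·26.5 − 13.5·6.5 = 31.5000; (r_i+r_j)·cross = 18·31.5000 = 567.0000
edge 1: (13.5,26.5)→(7,22)  cross = 13.5·22 − 7·26.5 = 111.5000; (r_i+r_j)·cross = 20.5·111.5000 = 2285.7500
edge 2: (7,22)→(4.5,6.5)  cross = 7·6.5 − 4.5·22 = -53.5000; (r_i+r_j)·cross = 11.5·-53.5000 = -615.2500
Σcross = 89.5000 → A = |Σcross|/2 = 44.7500 mm²
Σ(r_i+r_j)·cross = 2237.5000 → first moment M = |Σ|/6 = 372.9167
R_c = M/A = 372.9167/44.7500 = 8.3333 mm
θ = 81° = 1.413717 rad
V = θ·R_c·A = 1.413717·8.3333·44.7500 = 527.199 mm³

Volume = 527.199 mm³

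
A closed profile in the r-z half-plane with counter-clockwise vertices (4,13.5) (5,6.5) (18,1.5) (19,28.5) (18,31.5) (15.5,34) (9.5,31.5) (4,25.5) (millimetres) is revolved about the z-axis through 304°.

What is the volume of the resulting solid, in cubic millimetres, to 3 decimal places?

Profile (r,z), 8 vertices: (4,13.5) (5,6.5) (18,1.5) (19,28.5) (18,31.5) (15.5,34) (9.5,31.5) (4,25.5)
edge 0: (4,13.5)→(5,6.5)  cross = 4·6.5 − 5·13.5 = -41.5000; (r_i+r_j)·cross = 9·-41.5000 = -373.5000
edge 1: (5,6.5)→(18,1.5)  cross = 5·1.5 − 18·6.5 = -109.5000; (r_i+r_j)·cross = 23·-109.5000 = -2518.5000
edge 2: (18,1.5)→(19,28.5)  cross = 18·28.5 − 19·1.5 = 484.5000; (r_i+r_j)·cross = 37·484.5000 = 17926.5000
edge 3: (19,28.5)→(18,31.5)  cross = 19·31.5 − 18·28.5 = 85.5000; (r_i+r_j)·cross = 37·85.5000 = 3163.5000
edge 4: (18,31.5)→(15.5,34)  cross = 18·34 − 15.5·31.5 = 123.7500; (r_i+r_j)·cross = 33.5·123.7500 = 4145.6250
edge 5: (15.5,34)→(9.5,31.5)  cross = 15.5·31.5 − 9.5·34 = 165.2500; (r_i+r_j)·cross = 25·165.2500 = 4131.2500
edge 6: (9.5,31.5)→(4,25.5)  cross = 9.5·25.5 − 4·31.5 = 116.2500; (r_i+r_j)·cross = 13.5·116.2500 = 1569.3750
edge 7: (4,25.5)→(4,13.5)  cross = 4·13.5 − 4·25.5 = -48.0000; (r_i+r_j)·cross = 8·-48.0000 = -384.0000
Σcross = 776.2500 → A = |Σcross|/2 = 388.1250 mm²
Σ(r_i+r_j)·cross = 27660.2500 → first moment M = |Σ|/6 = 4610.0417
R_c = M/A = 4610.0417/388.1250 = 11.8777 mm
θ = 304° = 5.305801 rad
V = θ·R_c·A = 5.305801·11.8777·388.1250 = 24459.963 mm³

Volume = 24459.963 mm³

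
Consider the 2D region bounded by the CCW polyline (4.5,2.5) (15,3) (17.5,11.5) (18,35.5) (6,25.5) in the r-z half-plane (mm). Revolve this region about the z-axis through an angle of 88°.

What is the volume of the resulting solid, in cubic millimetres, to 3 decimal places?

Volume = 5886.169 mm³

Profile (r,z), 5 vertices: (4.5,2.5) (15,3) (17.5,11.5) (18,35.5) (6,25.5)
edge 0: (4.5,2.5)→(15,3)  cross = 4.5·3 − 15·2.5 = -24.0000; (r_i+r_j)·cross = 19.5·-24.0000 = -468.0000
edge 1: (15,3)→(17.5,11.5)  cross = 15·11.5 − 17.5·3 = 120.0000; (r_i+r_j)·cross = 32.5·120.0000 = 3900.0000
edge 2: (17.5,11.5)→(18,35.5)  cross = 17.5·35.5 − 18·11.5 = 414.2500; (r_i+r_j)·cross = 35.5·414.2500 = 14705.8750
edge 3: (18,35.5)→(6,25.5)  cross = 18·25.5 − 6·35.5 = 246.0000; (r_i+r_j)·cross = 24·246.0000 = 5904.0000
edge 4: (6,25.5)→(4.5,2.5)  cross = 6·2.5 − 4.5·25.5 = -99.7500; (r_i+r_j)·cross = 10.5·-99.7500 = -1047.3750
Σcross = 656.5000 → A = |Σcross|/2 = 328.2500 mm²
Σ(r_i+r_j)·cross = 22994.5000 → first moment M = |Σ|/6 = 3832.4167
R_c = M/A = 3832.4167/328.2500 = 11.6753 mm
θ = 88° = 1.535890 rad
V = θ·R_c·A = 1.535890·11.6753·328.2500 = 5886.169 mm³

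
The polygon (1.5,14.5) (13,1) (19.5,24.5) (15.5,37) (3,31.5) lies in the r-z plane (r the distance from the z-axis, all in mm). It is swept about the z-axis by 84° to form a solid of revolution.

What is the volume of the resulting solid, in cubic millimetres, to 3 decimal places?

Volume = 6335.772 mm³

Profile (r,z), 5 vertices: (1.5,14.5) (13,1) (19.5,24.5) (15.5,37) (3,31.5)
edge 0: (1.5,14.5)→(13,1)  cross = 1.5·1 − 13·14.5 = -187.0000; (r_i+r_j)·cross = 14.5·-187.0000 = -2711.5000
edge 1: (13,1)→(19.5,24.5)  cross = 13·24.5 − 19.5·1 = 299.0000; (r_i+r_j)·cross = 32.5·299.0000 = 9717.5000
edge 2: (19.5,24.5)→(15.5,37)  cross = 19.5·37 − 15.5·24.5 = 341.7500; (r_i+r_j)·cross = 35·341.7500 = 11961.2500
edge 3: (15.5,37)→(3,31.5)  cross = 15.5·31.5 − 3·37 = 377.2500; (r_i+r_j)·cross = 18.5·377.2500 = 6979.1250
edge 4: (3,31.5)→(1.5,14.5)  cross = 3·14.5 − 1.5·31.5 = -3.7500; (r_i+r_j)·cross = 4.5·-3.7500 = -16.8750
Σcross = 827.2500 → A = |Σcross|/2 = 413.6250 mm²
Σ(r_i+r_j)·cross = 25929.5000 → first moment M = |Σ|/6 = 4321.5833
R_c = M/A = 4321.5833/413.6250 = 10.4481 mm
θ = 84° = 1.466077 rad
V = θ·R_c·A = 1.466077·10.4481·413.6250 = 6335.772 mm³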